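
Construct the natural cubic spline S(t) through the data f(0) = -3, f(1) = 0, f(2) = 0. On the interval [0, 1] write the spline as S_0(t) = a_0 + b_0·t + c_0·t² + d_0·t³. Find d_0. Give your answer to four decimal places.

-0.7500

Write M_i for S''(x_i). With h_i = 1, 1 and divided differences Δ_i = 3, 0, the continuity of S' gives the tridiagonal system
  1·M_0 + 4·M_1 + 1·M_2 = 6(Δ_1 - Δ_0) = -18
Natural end conditions: M_0 = M_2 = 0.
Solving: M_0 = 0, M_1 = -9/2, M_2 = 0.
On [0, 1], with S_0(t) = a_0 + b_0·t + c_0·t² + d_0·t³: c_0 = M_0/2 = 0, d_0 = (M_1 - M_0)/(6h_0) = -3/4, b_0 = Δ_0 - h_0(2M_0 + M_1)/6 = 15/4.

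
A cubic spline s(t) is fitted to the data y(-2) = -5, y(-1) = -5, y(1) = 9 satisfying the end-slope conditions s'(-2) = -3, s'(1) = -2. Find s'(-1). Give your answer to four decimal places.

Write M_i for s''(x_i). With h_i = 1, 2 and divided differences Δ_i = 0, 7, the continuity of s' gives the tridiagonal system
  1·M_0 + 6·M_1 + 2·M_2 = 6(Δ_1 - Δ_0) = 42
Clamped end conditions give two more equations: 2h_0·M_0 + h_0·M_1 = 6(Δ_0 - s'(-2)) = 18 and h_1·M_1 + 2h_1·M_2 = 6(s'(1) - Δ_1) = -54.
Solving the tridiagonal system: M_0 = 7/3, M_1 = 40/3, M_2 = -121/6.
On [-1, 1], s'(t) = b_1 + 2c_1·(t + 1) + 3d_1·(t + 1)² with b_1 = Δ_1 - h_1(2M_1 + M_2)/6 = 29/6, c_1 = M_1/2 = 20/3, d_1 = (M_2 - M_1)/(6h_1) = -67/24. So s'(-1) = 29/6.

4.8333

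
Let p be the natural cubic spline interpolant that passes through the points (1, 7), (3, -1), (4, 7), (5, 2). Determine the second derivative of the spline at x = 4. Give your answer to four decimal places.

Write σ_i for p''(x_i). With h_i = 2, 1, 1 and divided differences Δ_i = -4, 8, -5, the continuity of p' gives the tridiagonal system
  2·σ_0 + 6·σ_1 + 1·σ_2 = 6(Δ_1 - Δ_0) = 72
  1·σ_1 + 4·σ_2 + 1·σ_3 = 6(Δ_2 - Δ_1) = -78
Natural end conditions: σ_0 = σ_3 = 0.
Solving the tridiagonal system: σ_0 = 0, σ_1 = 366/23, σ_2 = -540/23, σ_3 = 0.

-23.4783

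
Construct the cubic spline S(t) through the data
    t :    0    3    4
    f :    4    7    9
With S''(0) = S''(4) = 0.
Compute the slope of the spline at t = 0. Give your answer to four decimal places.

Put M_i = S'' at the i-th knot. Here h = (3, 1) and Δ = (1, 2), so the interior equations h_(i-1)·M_(i-1) + 2(h_(i-1)+h_i)·M_i + h_i·M_(i+1) = 6(Δ_i − Δ_(i-1)) read
  3·M_0 + 8·M_1 + 1·M_2 = 6(Δ_1 - Δ_0) = 6
Natural end conditions: M_0 = M_2 = 0.
Solving the tridiagonal system: M_0 = 0, M_1 = 3/4, M_2 = 0.
On [0, 3], S'(t) = b_0 + 2c_0·t + 3d_0·t² with b_0 = Δ_0 - h_0(2M_0 + M_1)/6 = 5/8, c_0 = M_0/2 = 0, d_0 = (M_1 - M_0)/(6h_0) = 1/24. So S'(0) = 5/8.

0.6250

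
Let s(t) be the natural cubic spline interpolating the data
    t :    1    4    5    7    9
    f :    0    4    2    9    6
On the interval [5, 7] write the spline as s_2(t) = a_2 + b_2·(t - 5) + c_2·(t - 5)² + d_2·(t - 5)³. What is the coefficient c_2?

4

Write M_i for s''(x_i). With h_i = 3, 1, 2, 2 and divided differences Δ_i = 4/3, -2, 7/2, -3/2, the continuity of s' gives the tridiagonal system
  3·M_0 + 8·M_1 + 1·M_2 = 6(Δ_1 - Δ_0) = -20
  1·M_1 + 6·M_2 + 2·M_3 = 6(Δ_2 - Δ_1) = 33
  2·M_2 + 8·M_3 + 2·M_4 = 6(Δ_3 - Δ_2) = -30
Natural end conditions: M_0 = M_4 = 0.
Forward elimination and back-substitution give M_0 = 0, M_1 = -7/2, M_2 = 8, M_3 = -23/4, M_4 = 0.
On [5, 7], with s_2(t) = a_2 + b_2·(t - 5) + c_2·(t - 5)² + d_2·(t - 5)³: c_2 = M_2/2 = 4, d_2 = (M_3 - M_2)/(6h_2) = -55/48, b_2 = Δ_2 - h_2(2M_2 + M_3)/6 = 1/12.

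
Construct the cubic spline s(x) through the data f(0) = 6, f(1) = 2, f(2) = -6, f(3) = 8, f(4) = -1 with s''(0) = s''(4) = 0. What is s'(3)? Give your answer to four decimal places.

6.6071

With σ_i denoting the second derivative at x_i, h_i = 1, 1, 1, 1, and Δ_i = (y_(i+1) − y_i)/h_i = -4, -8, 14, -9:
  1·σ_0 + 4·σ_1 + 1·σ_2 = 6(Δ_1 - Δ_0) = -24
  1·σ_1 + 4·σ_2 + 1·σ_3 = 6(Δ_2 - Δ_1) = 132
  1·σ_2 + 4·σ_3 + 1·σ_4 = 6(Δ_3 - Δ_2) = -138
Natural end conditions: σ_0 = σ_4 = 0.
Solving the tridiagonal system: σ_0 = 0, σ_1 = -513/28, σ_2 = 345/7, σ_3 = -1311/28, σ_4 = 0.
On [3, 4], s'(x) = b_3 + 2c_3·(x - 3) + 3d_3·(x - 3)² with b_3 = Δ_3 - h_3(2σ_3 + σ_4)/6 = 185/28, c_3 = σ_3/2 = -1311/56, d_3 = (σ_4 - σ_3)/(6h_3) = 437/56. So s'(3) = 185/28.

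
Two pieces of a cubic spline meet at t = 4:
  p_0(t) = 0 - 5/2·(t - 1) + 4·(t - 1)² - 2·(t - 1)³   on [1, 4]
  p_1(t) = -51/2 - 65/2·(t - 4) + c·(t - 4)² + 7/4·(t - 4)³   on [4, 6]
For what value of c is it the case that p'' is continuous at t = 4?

-14

p_0''(t) = 8 - 12·(t - 1), so p_0''(4) = -28. On the right, p_1''(4) = 2c, so c = -14.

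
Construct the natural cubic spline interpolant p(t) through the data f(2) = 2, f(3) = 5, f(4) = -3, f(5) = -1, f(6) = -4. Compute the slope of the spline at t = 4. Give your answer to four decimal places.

Write σ_i for p''(x_i). With h_i = 1, 1, 1, 1 and divided differences Δ_i = 3, -8, 2, -3, the continuity of p' gives the tridiagonal system
  1·σ_0 + 4·σ_1 + 1·σ_2 = 6(Δ_1 - Δ_0) = -66
  1·σ_1 + 4·σ_2 + 1·σ_3 = 6(Δ_2 - Δ_1) = 60
  1·σ_2 + 4·σ_3 + 1·σ_4 = 6(Δ_3 - Δ_2) = -30
Natural end conditions: σ_0 = σ_4 = 0.
Solving: σ_0 = 0, σ_1 = -45/2, σ_2 = 24, σ_3 = -27/2, σ_4 = 0.
On [4, 5], p'(t) = b_2 + 2c_2·(t - 4) + 3d_2·(t - 4)² with b_2 = Δ_2 - h_2(2σ_2 + σ_3)/6 = -15/4, c_2 = σ_2/2 = 12, d_2 = (σ_3 - σ_2)/(6h_2) = -25/4. So p'(4) = -15/4.

-3.7500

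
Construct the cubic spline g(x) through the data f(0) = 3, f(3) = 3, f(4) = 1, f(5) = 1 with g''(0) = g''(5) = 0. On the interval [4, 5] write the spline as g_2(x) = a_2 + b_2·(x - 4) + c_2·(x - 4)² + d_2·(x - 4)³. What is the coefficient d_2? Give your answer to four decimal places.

-0.5806

Put M_i = g'' at the i-th knot. Here h = (3, 1, 1) and Δ = (0, -2, 0), so the interior equations h_(i-1)·M_(i-1) + 2(h_(i-1)+h_i)·M_i + h_i·M_(i+1) = 6(Δ_i − Δ_(i-1)) read
  3·M_0 + 8·M_1 + 1·M_2 = 6(Δ_1 - Δ_0) = -12
  1·M_1 + 4·M_2 + 1·M_3 = 6(Δ_2 - Δ_1) = 12
Natural end conditions: M_0 = M_3 = 0.
Solving: M_0 = 0, M_1 = -60/31, M_2 = 108/31, M_3 = 0.
On [4, 5], with g_2(x) = a_2 + b_2·(x - 4) + c_2·(x - 4)² + d_2·(x - 4)³: c_2 = M_2/2 = 54/31, d_2 = (M_3 - M_2)/(6h_2) = -18/31, b_2 = Δ_2 - h_2(2M_2 + M_3)/6 = -36/31.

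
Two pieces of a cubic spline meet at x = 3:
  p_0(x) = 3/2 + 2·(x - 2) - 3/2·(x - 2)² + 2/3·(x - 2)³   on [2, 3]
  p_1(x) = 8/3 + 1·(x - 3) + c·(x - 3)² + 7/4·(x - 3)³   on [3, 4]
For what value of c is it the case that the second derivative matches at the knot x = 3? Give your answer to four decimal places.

0.5000

p_0''(x) = -3 + 4·(x - 2), so p_0''(3) = 1. On the right, p_1''(3) = 2c, so c = 1/2.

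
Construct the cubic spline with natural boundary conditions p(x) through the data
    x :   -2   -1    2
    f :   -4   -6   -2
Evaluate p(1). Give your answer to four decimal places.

Let m_i = p''(x_i). Step sizes h_i = 1, 3; slopes of the chords Δ_i = (y_(i+1) - y_i)/h_i = -2, 4/3.
  1·m_0 + 8·m_1 + 3·m_2 = 6(Δ_1 - Δ_0) = 20
Natural end conditions: m_0 = m_2 = 0.
Hence m_0 = 0, m_1 = 5/2, m_2 = 0.
On [-1, 2], p(x) = -6 - 7/6·(x + 1) + 5/4·(x + 1)² - 5/36·(x + 1)³.
With (x + 1) = 2: p(1) = -40/9.

-4.4444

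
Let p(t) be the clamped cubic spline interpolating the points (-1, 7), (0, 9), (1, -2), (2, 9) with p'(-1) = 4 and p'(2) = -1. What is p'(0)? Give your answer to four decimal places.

Let m_i = p''(x_i). Step sizes h_i = 1, 1, 1; slopes of the chords Δ_i = (y_(i+1) - y_i)/h_i = 2, -11, 11.
  1·m_0 + 4·m_1 + 1·m_2 = 6(Δ_1 - Δ_0) = -78
  1·m_1 + 4·m_2 + 1·m_3 = 6(Δ_2 - Δ_1) = 132
Clamped end conditions give two more equations: 2h_0·m_0 + h_0·m_1 = 6(Δ_0 - p'(-1)) = -12 and h_2·m_2 + 2h_2·m_3 = 6(p'(2) - Δ_2) = -72.
Solving: m_0 = 38/3, m_1 = -112/3, m_2 = 176/3, m_3 = -196/3.
On [0, 1], p'(t) = b_1 + 2c_1·t + 3d_1·t² with b_1 = Δ_1 - h_1(2m_1 + m_2)/6 = -25/3, c_1 = m_1/2 = -56/3, d_1 = (m_2 - m_1)/(6h_1) = 16. So p'(0) = -25/3.

-8.3333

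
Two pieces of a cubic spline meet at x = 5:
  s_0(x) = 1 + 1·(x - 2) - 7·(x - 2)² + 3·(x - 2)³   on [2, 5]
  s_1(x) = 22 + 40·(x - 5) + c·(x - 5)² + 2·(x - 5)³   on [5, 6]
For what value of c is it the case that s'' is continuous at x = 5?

s_0''(x) = -14 + 18·(x - 2), so s_0''(5) = 40. On the right, s_1''(5) = 2c, so c = 20.

20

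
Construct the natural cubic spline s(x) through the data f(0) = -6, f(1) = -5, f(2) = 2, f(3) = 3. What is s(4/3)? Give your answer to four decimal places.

-2.8148

Let M_i = s''(x_i). Step sizes h_i = 1, 1, 1; slopes of the chords Δ_i = (y_(i+1) - y_i)/h_i = 1, 7, 1.
  1·M_0 + 4·M_1 + 1·M_2 = 6(Δ_1 - Δ_0) = 36
  1·M_1 + 4·M_2 + 1·M_3 = 6(Δ_2 - Δ_1) = -36
Natural end conditions: M_0 = M_3 = 0.
Solving the tridiagonal system: M_0 = 0, M_1 = 12, M_2 = -12, M_3 = 0.
On [1, 2], s(x) = -5 + 5·(x - 1) + 6·(x - 1)² - 4·(x - 1)³.
With (x - 1) = 1/3: s(4/3) = -76/27.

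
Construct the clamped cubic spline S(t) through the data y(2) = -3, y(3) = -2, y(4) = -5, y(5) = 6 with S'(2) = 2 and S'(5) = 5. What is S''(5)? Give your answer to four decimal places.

Write M_i for S''(x_i). With h_i = 1, 1, 1 and divided differences Δ_i = 1, -3, 11, the continuity of S' gives the tridiagonal system
  1·M_0 + 4·M_1 + 1·M_2 = 6(Δ_1 - Δ_0) = -24
  1·M_1 + 4·M_2 + 1·M_3 = 6(Δ_2 - Δ_1) = 84
Clamped end conditions give two more equations: 2h_0·M_0 + h_0·M_1 = 6(Δ_0 - S'(2)) = -6 and h_2·M_2 + 2h_2·M_3 = 6(S'(5) - Δ_2) = -36.
Solving the tridiagonal system: M_0 = 24/5, M_1 = -78/5, M_2 = 168/5, M_3 = -174/5.

-34.8000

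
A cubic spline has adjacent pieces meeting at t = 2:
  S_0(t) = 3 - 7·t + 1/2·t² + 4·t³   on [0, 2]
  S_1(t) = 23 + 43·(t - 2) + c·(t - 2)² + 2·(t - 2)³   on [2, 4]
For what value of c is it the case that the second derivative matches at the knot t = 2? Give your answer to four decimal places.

S_0''(t) = 1 + 24·t, so S_0''(2) = 49. On the right, S_1''(2) = 2c, so c = 49/2.

24.5000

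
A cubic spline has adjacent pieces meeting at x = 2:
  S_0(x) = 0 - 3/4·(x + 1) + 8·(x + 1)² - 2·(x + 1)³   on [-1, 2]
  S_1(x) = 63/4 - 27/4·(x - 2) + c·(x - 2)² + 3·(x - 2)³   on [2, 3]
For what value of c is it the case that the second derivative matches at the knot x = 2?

S_0''(x) = 16 - 12·(x + 1), so S_0''(2) = -20. On the right, S_1''(2) = 2c, so c = -10.

-10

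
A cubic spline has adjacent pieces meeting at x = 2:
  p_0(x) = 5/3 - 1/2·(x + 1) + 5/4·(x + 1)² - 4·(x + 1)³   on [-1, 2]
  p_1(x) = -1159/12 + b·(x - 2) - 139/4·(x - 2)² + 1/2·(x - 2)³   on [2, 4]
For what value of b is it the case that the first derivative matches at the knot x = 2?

-101

p_0'(x) = -1/2 + 5/2·(x + 1) - 12·(x + 1)², so p_0'(2) = -101. On the right, p_1'(2) = b, so b = -101.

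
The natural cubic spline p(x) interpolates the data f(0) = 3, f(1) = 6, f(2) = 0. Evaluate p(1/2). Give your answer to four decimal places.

Write M_i for p''(x_i). With h_i = 1, 1 and divided differences Δ_i = 3, -6, the continuity of p' gives the tridiagonal system
  1·M_0 + 4·M_1 + 1·M_2 = 6(Δ_1 - Δ_0) = -54
Natural end conditions: M_0 = M_2 = 0.
Solving the tridiagonal system: M_0 = 0, M_1 = -27/2, M_2 = 0.
On [0, 1], p(x) = 3 + 21/4·x + 0·x² - 9/4·x³.
With x = 1/2: p(1/2) = 171/32.

5.3438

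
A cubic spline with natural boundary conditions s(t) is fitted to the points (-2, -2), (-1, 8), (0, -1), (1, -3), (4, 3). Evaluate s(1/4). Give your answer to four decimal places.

Put m_i = s'' at the i-th knot. Here h = (1, 1, 1, 3) and Δ = (10, -9, -2, 2), so the interior equations h_(i-1)·m_(i-1) + 2(h_(i-1)+h_i)·m_i + h_i·m_(i+1) = 6(Δ_i − Δ_(i-1)) read
  1·m_0 + 4·m_1 + 1·m_2 = 6(Δ_1 - Δ_0) = -114
  1·m_1 + 4·m_2 + 1·m_3 = 6(Δ_2 - Δ_1) = 42
  1·m_2 + 8·m_3 + 3·m_4 = 6(Δ_3 - Δ_2) = 24
Natural end conditions: m_0 = m_4 = 0.
Forward elimination and back-substitution give m_0 = 0, m_1 = -1923/58, m_2 = 540/29, m_3 = 39/58, m_4 = 0.
On [0, 1], s(t) = -1 - 965/116·t + 270/29·t² - 347/116·t³.
With t = 1/4: s(1/4) = -18891/7424.

-2.5446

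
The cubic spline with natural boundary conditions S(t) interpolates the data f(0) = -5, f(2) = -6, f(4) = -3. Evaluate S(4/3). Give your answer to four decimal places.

With M_i denoting the second derivative at x_i, h_i = 2, 2, and Δ_i = (y_(i+1) − y_i)/h_i = -1/2, 3/2:
  2·M_0 + 8·M_1 + 2·M_2 = 6(Δ_1 - Δ_0) = 12
Natural end conditions: M_0 = M_2 = 0.
Hence M_0 = 0, M_1 = 3/2, M_2 = 0.
On [0, 2], S(t) = -5 - 1·t + 0·t² + 1/8·t³.
With t = 4/3: S(4/3) = -163/27.

-6.0370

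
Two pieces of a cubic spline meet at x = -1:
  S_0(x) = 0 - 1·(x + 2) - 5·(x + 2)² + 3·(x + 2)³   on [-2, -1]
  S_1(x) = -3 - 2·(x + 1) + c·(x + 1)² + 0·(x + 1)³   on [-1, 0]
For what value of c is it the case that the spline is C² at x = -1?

4

S_0''(x) = -10 + 18·(x + 2), so S_0''(-1) = 8. On the right, S_1''(-1) = 2c, so c = 4.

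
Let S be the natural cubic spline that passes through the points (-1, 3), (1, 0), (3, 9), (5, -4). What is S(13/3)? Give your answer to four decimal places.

Write σ_i for S''(x_i). With h_i = 2, 2, 2 and divided differences Δ_i = -3/2, 9/2, -13/2, the continuity of S' gives the tridiagonal system
  2·σ_0 + 8·σ_1 + 2·σ_2 = 6(Δ_1 - Δ_0) = 36
  2·σ_1 + 8·σ_2 + 2·σ_3 = 6(Δ_2 - Δ_1) = -66
Natural end conditions: σ_0 = σ_3 = 0.
Hence σ_0 = 0, σ_1 = 7, σ_2 = -10, σ_3 = 0.
On [3, 5], S(x) = 9 + 1/6·(x - 3) - 5·(x - 3)² + 5/6·(x - 3)³.
With (x - 3) = 4/3: S(13/3) = 187/81.

2.3086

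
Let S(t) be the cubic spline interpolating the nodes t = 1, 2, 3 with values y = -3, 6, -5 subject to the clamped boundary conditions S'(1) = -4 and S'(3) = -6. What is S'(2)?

Let σ_i = S''(x_i). Step sizes h_i = 1, 1; slopes of the chords Δ_i = (y_(i+1) - y_i)/h_i = 9, -11.
  1·σ_0 + 4·σ_1 + 1·σ_2 = 6(Δ_1 - Δ_0) = -120
Clamped end conditions give two more equations: 2h_0·σ_0 + h_0·σ_1 = 6(Δ_0 - S'(1)) = 78 and h_1·σ_1 + 2h_1·σ_2 = 6(S'(3) - Δ_1) = 30.
Solving: σ_0 = 68, σ_1 = -58, σ_2 = 44.
On [2, 3], S'(t) = b_1 + 2c_1·(t - 2) + 3d_1·(t - 2)² with b_1 = Δ_1 - h_1(2σ_1 + σ_2)/6 = 1, c_1 = σ_1/2 = -29, d_1 = (σ_2 - σ_1)/(6h_1) = 17. So S'(2) = 1.

1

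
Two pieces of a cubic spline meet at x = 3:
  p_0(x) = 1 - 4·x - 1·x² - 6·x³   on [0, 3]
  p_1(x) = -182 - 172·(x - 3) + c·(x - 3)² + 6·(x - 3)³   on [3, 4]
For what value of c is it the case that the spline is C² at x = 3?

p_0''(x) = -2 - 36·x, so p_0''(3) = -110. On the right, p_1''(3) = 2c, so c = -55.

-55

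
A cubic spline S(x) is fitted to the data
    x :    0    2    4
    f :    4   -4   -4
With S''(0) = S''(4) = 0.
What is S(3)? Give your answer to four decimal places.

-4.7500

Let M_i = S''(x_i). Step sizes h_i = 2, 2; slopes of the chords Δ_i = (y_(i+1) - y_i)/h_i = -4, 0.
  2·M_0 + 8·M_1 + 2·M_2 = 6(Δ_1 - Δ_0) = 24
Natural end conditions: M_0 = M_2 = 0.
Solving the tridiagonal system: M_0 = 0, M_1 = 3, M_2 = 0.
On [2, 4], S(x) = -4 - 2·(x - 2) + 3/2·(x - 2)² - 1/4·(x - 2)³.
With (x - 2) = 1: S(3) = -19/4.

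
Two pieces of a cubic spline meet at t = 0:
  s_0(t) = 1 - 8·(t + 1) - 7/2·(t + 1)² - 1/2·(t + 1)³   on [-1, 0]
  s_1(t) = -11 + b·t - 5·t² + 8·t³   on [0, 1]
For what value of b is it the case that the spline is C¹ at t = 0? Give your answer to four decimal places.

s_0'(t) = -8 - 7·(t + 1) - 3/2·(t + 1)², so s_0'(0) = -33/2. On the right, s_1'(0) = b, so b = -33/2.

-16.5000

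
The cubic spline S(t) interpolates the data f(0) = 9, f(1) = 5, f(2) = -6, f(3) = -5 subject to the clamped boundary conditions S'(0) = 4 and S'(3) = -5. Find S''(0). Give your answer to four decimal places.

-17.2000

With M_i denoting the second derivative at x_i, h_i = 1, 1, 1, and Δ_i = (y_(i+1) − y_i)/h_i = -4, -11, 1:
  1·M_0 + 4·M_1 + 1·M_2 = 6(Δ_1 - Δ_0) = -42
  1·M_1 + 4·M_2 + 1·M_3 = 6(Δ_2 - Δ_1) = 72
Clamped end conditions give two more equations: 2h_0·M_0 + h_0·M_1 = 6(Δ_0 - S'(0)) = -48 and h_2·M_2 + 2h_2·M_3 = 6(S'(3) - Δ_2) = -36.
Forward elimination and back-substitution give M_0 = -86/5, M_1 = -68/5, M_2 = 148/5, M_3 = -164/5.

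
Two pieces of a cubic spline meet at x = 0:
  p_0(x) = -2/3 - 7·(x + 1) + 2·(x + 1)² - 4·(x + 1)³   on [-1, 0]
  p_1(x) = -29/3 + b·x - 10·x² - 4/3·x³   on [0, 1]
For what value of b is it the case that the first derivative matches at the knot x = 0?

p_0'(x) = -7 + 4·(x + 1) - 12·(x + 1)², so p_0'(0) = -15. On the right, p_1'(0) = b, so b = -15.

-15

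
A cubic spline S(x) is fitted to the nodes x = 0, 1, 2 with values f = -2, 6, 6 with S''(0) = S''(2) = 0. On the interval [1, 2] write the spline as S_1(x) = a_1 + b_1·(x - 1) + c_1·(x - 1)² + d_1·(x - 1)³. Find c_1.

Write M_i for S''(x_i). With h_i = 1, 1 and divided differences Δ_i = 8, 0, the continuity of S' gives the tridiagonal system
  1·M_0 + 4·M_1 + 1·M_2 = 6(Δ_1 - Δ_0) = -48
Natural end conditions: M_0 = M_2 = 0.
Solving: M_0 = 0, M_1 = -12, M_2 = 0.
On [1, 2], with S_1(x) = a_1 + b_1·(x - 1) + c_1·(x - 1)² + d_1·(x - 1)³: c_1 = M_1/2 = -6, d_1 = (M_2 - M_1)/(6h_1) = 2, b_1 = Δ_1 - h_1(2M_1 + M_2)/6 = 4.

-6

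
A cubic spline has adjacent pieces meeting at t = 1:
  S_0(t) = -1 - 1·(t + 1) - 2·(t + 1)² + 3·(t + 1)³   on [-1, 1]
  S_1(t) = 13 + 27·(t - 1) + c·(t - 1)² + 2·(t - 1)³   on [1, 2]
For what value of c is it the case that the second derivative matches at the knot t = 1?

S_0''(t) = -4 + 18·(t + 1), so S_0''(1) = 32. On the right, S_1''(1) = 2c, so c = 16.

16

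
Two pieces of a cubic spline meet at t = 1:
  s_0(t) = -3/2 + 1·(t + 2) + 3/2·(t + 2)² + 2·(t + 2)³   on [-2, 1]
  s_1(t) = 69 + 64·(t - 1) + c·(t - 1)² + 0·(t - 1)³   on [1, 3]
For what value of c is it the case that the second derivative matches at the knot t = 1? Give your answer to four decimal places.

19.5000

s_0''(t) = 3 + 12·(t + 2), so s_0''(1) = 39. On the right, s_1''(1) = 2c, so c = 39/2.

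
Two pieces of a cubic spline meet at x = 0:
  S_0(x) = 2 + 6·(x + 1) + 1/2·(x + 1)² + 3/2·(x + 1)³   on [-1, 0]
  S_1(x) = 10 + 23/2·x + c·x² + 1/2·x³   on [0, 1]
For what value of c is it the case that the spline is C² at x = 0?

5

S_0''(x) = 1 + 9·(x + 1), so S_0''(0) = 10. On the right, S_1''(0) = 2c, so c = 5.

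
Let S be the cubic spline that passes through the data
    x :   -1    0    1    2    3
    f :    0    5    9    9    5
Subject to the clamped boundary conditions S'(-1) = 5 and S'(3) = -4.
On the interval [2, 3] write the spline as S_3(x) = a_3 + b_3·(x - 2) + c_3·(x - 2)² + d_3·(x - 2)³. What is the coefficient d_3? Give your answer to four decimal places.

Let m_i = S''(x_i). Step sizes h_i = 1, 1, 1, 1; slopes of the chords Δ_i = (y_(i+1) - y_i)/h_i = 5, 4, 0, -4.
  1·m_0 + 4·m_1 + 1·m_2 = 6(Δ_1 - Δ_0) = -6
  1·m_1 + 4·m_2 + 1·m_3 = 6(Δ_2 - Δ_1) = -24
  1·m_2 + 4·m_3 + 1·m_4 = 6(Δ_3 - Δ_2) = -24
Clamped end conditions give two more equations: 2h_0·m_0 + h_0·m_1 = 6(Δ_0 - S'(-1)) = 0 and h_3·m_3 + 2h_3·m_4 = 6(S'(3) - Δ_3) = 0.
Forward elimination and back-substitution give m_0 = 3/14, m_1 = -3/7, m_2 = -9/2, m_3 = -39/7, m_4 = 39/14.
On [2, 3], with S_3(x) = a_3 + b_3·(x - 2) + c_3·(x - 2)² + d_3·(x - 2)³: c_3 = m_3/2 = -39/14, d_3 = (m_4 - m_3)/(6h_3) = 39/28, b_3 = Δ_3 - h_3(2m_3 + m_4)/6 = -73/28.

1.3929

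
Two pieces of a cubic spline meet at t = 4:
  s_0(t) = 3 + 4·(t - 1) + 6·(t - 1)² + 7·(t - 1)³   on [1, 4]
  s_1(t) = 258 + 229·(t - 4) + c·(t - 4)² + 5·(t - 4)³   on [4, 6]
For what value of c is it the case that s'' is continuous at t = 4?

69

s_0''(t) = 12 + 42·(t - 1), so s_0''(4) = 138. On the right, s_1''(4) = 2c, so c = 69.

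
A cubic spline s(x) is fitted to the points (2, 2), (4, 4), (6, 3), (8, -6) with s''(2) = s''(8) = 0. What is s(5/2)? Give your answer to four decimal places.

With M_i denoting the second derivative at x_i, h_i = 2, 2, 2, and Δ_i = (y_(i+1) − y_i)/h_i = 1, -1/2, -9/2:
  2·M_0 + 8·M_1 + 2·M_2 = 6(Δ_1 - Δ_0) = -9
  2·M_1 + 8·M_2 + 2·M_3 = 6(Δ_2 - Δ_1) = -24
Natural end conditions: M_0 = M_3 = 0.
Solving the tridiagonal system: M_0 = 0, M_1 = -2/5, M_2 = -29/10, M_3 = 0.
On [2, 4], s(x) = 2 + 17/15·(x - 2) + 0·(x - 2)² - 1/30·(x - 2)³.
With (x - 2) = 1/2: s(5/2) = 41/16.

2.5625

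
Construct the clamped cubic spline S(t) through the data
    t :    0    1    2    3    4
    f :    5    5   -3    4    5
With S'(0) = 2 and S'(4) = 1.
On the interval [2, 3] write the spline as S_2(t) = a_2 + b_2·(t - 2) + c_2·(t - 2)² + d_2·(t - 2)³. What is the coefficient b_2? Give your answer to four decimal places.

-0.6429

With m_i denoting the second derivative at x_i, h_i = 1, 1, 1, 1, and Δ_i = (y_(i+1) − y_i)/h_i = 0, -8, 7, 1:
  1·m_0 + 4·m_1 + 1·m_2 = 6(Δ_1 - Δ_0) = -48
  1·m_1 + 4·m_2 + 1·m_3 = 6(Δ_2 - Δ_1) = 90
  1·m_2 + 4·m_3 + 1·m_4 = 6(Δ_3 - Δ_2) = -36
Clamped end conditions give two more equations: 2h_0·m_0 + h_0·m_1 = 6(Δ_0 - S'(0)) = -12 and h_3·m_3 + 2h_3·m_4 = 6(S'(4) - Δ_3) = 0.
Solving the tridiagonal system: m_0 = 131/28, m_1 = -299/14, m_2 = 131/4, m_3 = -275/14, m_4 = 275/28.
On [2, 3], with S_2(t) = a_2 + b_2·(t - 2) + c_2·(t - 2)² + d_2·(t - 2)³: c_2 = m_2/2 = 131/8, d_2 = (m_3 - m_2)/(6h_2) = -489/56, b_2 = Δ_2 - h_2(2m_2 + m_3)/6 = -9/14.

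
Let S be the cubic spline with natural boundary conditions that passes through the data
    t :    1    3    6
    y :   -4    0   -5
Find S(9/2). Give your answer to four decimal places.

-1.2625

Let M_i = S''(x_i). Step sizes h_i = 2, 3; slopes of the chords Δ_i = (y_(i+1) - y_i)/h_i = 2, -5/3.
  2·M_0 + 10·M_1 + 3·M_2 = 6(Δ_1 - Δ_0) = -22
Natural end conditions: M_0 = M_2 = 0.
Solving the tridiagonal system: M_0 = 0, M_1 = -11/5, M_2 = 0.
On [3, 6], S(t) = 0 + 8/15·(t - 3) - 11/10·(t - 3)² + 11/90·(t - 3)³.
With (t - 3) = 3/2: S(9/2) = -101/80.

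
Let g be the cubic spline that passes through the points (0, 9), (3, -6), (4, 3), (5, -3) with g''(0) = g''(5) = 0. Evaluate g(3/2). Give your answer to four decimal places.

Let m_i = g''(x_i). Step sizes h_i = 3, 1, 1; slopes of the chords Δ_i = (y_(i+1) - y_i)/h_i = -5, 9, -6.
  3·m_0 + 8·m_1 + 1·m_2 = 6(Δ_1 - Δ_0) = 84
  1·m_1 + 4·m_2 + 1·m_3 = 6(Δ_2 - Δ_1) = -90
Natural end conditions: m_0 = m_3 = 0.
Solving: m_0 = 0, m_1 = 426/31, m_2 = -804/31, m_3 = 0.
On [0, 3], g(x) = 9 - 368/31·x + 0·x² + 71/93·x³.
With x = 3/2: g(3/2) = -1545/248.

-6.2298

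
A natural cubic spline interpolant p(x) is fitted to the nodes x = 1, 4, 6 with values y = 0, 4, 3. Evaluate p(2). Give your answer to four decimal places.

With σ_i denoting the second derivative at x_i, h_i = 3, 2, and Δ_i = (y_(i+1) − y_i)/h_i = 4/3, -1/2:
  3·σ_0 + 10·σ_1 + 2·σ_2 = 6(Δ_1 - Δ_0) = -11
Natural end conditions: σ_0 = σ_2 = 0.
Hence σ_0 = 0, σ_1 = -11/10, σ_2 = 0.
On [1, 4], p(x) = 0 + 113/60·(x - 1) + 0·(x - 1)² - 11/180·(x - 1)³.
With (x - 1) = 1: p(2) = 82/45.

1.8222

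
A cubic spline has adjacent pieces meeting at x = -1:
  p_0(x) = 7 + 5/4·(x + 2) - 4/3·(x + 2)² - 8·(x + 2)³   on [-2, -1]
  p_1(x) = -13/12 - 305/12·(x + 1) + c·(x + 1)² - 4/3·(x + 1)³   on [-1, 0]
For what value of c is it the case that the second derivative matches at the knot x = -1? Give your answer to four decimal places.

-25.3333

p_0''(x) = -8/3 - 48·(x + 2), so p_0''(-1) = -152/3. On the right, p_1''(-1) = 2c, so c = -76/3.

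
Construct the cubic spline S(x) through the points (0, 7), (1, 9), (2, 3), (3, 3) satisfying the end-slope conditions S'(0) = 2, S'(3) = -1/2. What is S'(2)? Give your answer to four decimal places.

Let m_i = S''(x_i). Step sizes h_i = 1, 1, 1; slopes of the chords Δ_i = (y_(i+1) - y_i)/h_i = 2, -6, 0.
  1·m_0 + 4·m_1 + 1·m_2 = 6(Δ_1 - Δ_0) = -48
  1·m_1 + 4·m_2 + 1·m_3 = 6(Δ_2 - Δ_1) = 36
Clamped end conditions give two more equations: 2h_0·m_0 + h_0·m_1 = 6(Δ_0 - S'(0)) = 0 and h_2·m_2 + 2h_2·m_3 = 6(S'(3) - Δ_2) = -3.
Solving the tridiagonal system: m_0 = 137/15, m_1 = -274/15, m_2 = 239/15, m_3 = -142/15.
On [2, 3], S'(x) = b_2 + 2c_2·(x - 2) + 3d_2·(x - 2)² with b_2 = Δ_2 - h_2(2m_2 + m_3)/6 = -56/15, c_2 = m_2/2 = 239/30, d_2 = (m_3 - m_2)/(6h_2) = -127/30. So S'(2) = -56/15.

-3.7333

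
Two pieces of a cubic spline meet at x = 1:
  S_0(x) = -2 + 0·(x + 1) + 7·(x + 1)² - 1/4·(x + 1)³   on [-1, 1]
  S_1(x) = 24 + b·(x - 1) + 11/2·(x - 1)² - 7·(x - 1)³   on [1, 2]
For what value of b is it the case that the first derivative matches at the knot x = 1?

25

S_0'(x) = 0 + 14·(x + 1) - 3/4·(x + 1)², so S_0'(1) = 25. On the right, S_1'(1) = b, so b = 25.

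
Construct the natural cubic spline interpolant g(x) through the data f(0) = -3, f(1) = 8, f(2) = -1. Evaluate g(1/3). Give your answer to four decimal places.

Put M_i = g'' at the i-th knot. Here h = (1, 1) and Δ = (11, -9), so the interior equations h_(i-1)·M_(i-1) + 2(h_(i-1)+h_i)·M_i + h_i·M_(i+1) = 6(Δ_i − Δ_(i-1)) read
  1·M_0 + 4·M_1 + 1·M_2 = 6(Δ_1 - Δ_0) = -120
Natural end conditions: M_0 = M_2 = 0.
Hence M_0 = 0, M_1 = -30, M_2 = 0.
On [0, 1], g(x) = -3 + 16·x + 0·x² - 5·x³.
With x = 1/3: g(1/3) = 58/27.

2.1481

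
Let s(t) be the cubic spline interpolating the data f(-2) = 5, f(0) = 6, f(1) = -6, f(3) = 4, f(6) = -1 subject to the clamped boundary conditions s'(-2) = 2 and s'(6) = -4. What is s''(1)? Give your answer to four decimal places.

Write σ_i for s''(x_i). With h_i = 2, 1, 2, 3 and divided differences Δ_i = 1/2, -12, 5, -5/3, the continuity of s' gives the tridiagonal system
  2·σ_0 + 6·σ_1 + 1·σ_2 = 6(Δ_1 - Δ_0) = -75
  1·σ_1 + 6·σ_2 + 2·σ_3 = 6(Δ_2 - Δ_1) = 102
  2·σ_2 + 10·σ_3 + 3·σ_4 = 6(Δ_3 - Δ_2) = -40
Clamped end conditions give two more equations: 2h_0·σ_0 + h_0·σ_1 = 6(Δ_0 - s'(-2)) = -9 and h_3·σ_3 + 2h_3·σ_4 = 6(s'(6) - Δ_3) = -14.
Hence σ_0 = 4303/604, σ_1 = -2831/151, σ_2 = 7019/302, σ_3 = -1412/151, σ_4 = 1061/453.

23.2417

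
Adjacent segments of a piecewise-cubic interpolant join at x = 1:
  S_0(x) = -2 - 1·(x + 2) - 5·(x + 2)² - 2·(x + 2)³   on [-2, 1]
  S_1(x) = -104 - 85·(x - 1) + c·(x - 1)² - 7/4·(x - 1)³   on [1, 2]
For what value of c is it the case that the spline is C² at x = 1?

-23

S_0''(x) = -10 - 12·(x + 2), so S_0''(1) = -46. On the right, S_1''(1) = 2c, so c = -23.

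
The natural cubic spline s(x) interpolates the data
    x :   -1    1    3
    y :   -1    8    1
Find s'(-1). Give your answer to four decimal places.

Write M_i for s''(x_i). With h_i = 2, 2 and divided differences Δ_i = 9/2, -7/2, the continuity of s' gives the tridiagonal system
  2·M_0 + 8·M_1 + 2·M_2 = 6(Δ_1 - Δ_0) = -48
Natural end conditions: M_0 = M_2 = 0.
Solving the tridiagonal system: M_0 = 0, M_1 = -6, M_2 = 0.
On [-1, 1], s'(x) = b_0 + 2c_0·(x + 1) + 3d_0·(x + 1)² with b_0 = Δ_0 - h_0(2M_0 + M_1)/6 = 13/2, c_0 = M_0/2 = 0, d_0 = (M_1 - M_0)/(6h_0) = -1/2. So s'(-1) = 13/2.

6.5000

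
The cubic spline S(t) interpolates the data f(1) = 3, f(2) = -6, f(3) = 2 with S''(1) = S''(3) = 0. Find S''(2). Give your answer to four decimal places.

Put M_i = S'' at the i-th knot. Here h = (1, 1) and Δ = (-9, 8), so the interior equations h_(i-1)·M_(i-1) + 2(h_(i-1)+h_i)·M_i + h_i·M_(i+1) = 6(Δ_i − Δ_(i-1)) read
  1·M_0 + 4·M_1 + 1·M_2 = 6(Δ_1 - Δ_0) = 102
Natural end conditions: M_0 = M_2 = 0.
Solving the tridiagonal system: M_0 = 0, M_1 = 51/2, M_2 = 0.

25.5000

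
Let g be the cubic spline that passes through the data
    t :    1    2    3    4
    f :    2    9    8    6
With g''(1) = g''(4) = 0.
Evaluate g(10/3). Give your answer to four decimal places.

7.2346

Write m_i for g''(x_i). With h_i = 1, 1, 1 and divided differences Δ_i = 7, -1, -2, the continuity of g' gives the tridiagonal system
  1·m_0 + 4·m_1 + 1·m_2 = 6(Δ_1 - Δ_0) = -48
  1·m_1 + 4·m_2 + 1·m_3 = 6(Δ_2 - Δ_1) = -6
Natural end conditions: m_0 = m_3 = 0.
Forward elimination and back-substitution give m_0 = 0, m_1 = -62/5, m_2 = 8/5, m_3 = 0.
On [3, 4], g(t) = 8 - 38/15·(t - 3) + 4/5·(t - 3)² - 4/15·(t - 3)³.
With (t - 3) = 1/3: g(10/3) = 586/81.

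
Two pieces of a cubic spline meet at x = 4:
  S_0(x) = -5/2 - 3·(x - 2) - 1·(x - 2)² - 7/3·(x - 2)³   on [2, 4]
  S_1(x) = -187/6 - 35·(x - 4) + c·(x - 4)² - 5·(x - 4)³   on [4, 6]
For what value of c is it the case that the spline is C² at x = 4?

-15

S_0''(x) = -2 - 14·(x - 2), so S_0''(4) = -30. On the right, S_1''(4) = 2c, so c = -15.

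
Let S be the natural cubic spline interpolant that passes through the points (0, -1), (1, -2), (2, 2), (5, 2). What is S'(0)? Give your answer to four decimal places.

Let σ_i = S''(x_i). Step sizes h_i = 1, 1, 3; slopes of the chords Δ_i = (y_(i+1) - y_i)/h_i = -1, 4, 0.
  1·σ_0 + 4·σ_1 + 1·σ_2 = 6(Δ_1 - Δ_0) = 30
  1·σ_1 + 8·σ_2 + 3·σ_3 = 6(Δ_2 - Δ_1) = -24
Natural end conditions: σ_0 = σ_3 = 0.
Hence σ_0 = 0, σ_1 = 264/31, σ_2 = -126/31, σ_3 = 0.
On [0, 1], S'(x) = b_0 + 2c_0·x + 3d_0·x² with b_0 = Δ_0 - h_0(2σ_0 + σ_1)/6 = -75/31, c_0 = σ_0/2 = 0, d_0 = (σ_1 - σ_0)/(6h_0) = 44/31. So S'(0) = -75/31.

-2.4194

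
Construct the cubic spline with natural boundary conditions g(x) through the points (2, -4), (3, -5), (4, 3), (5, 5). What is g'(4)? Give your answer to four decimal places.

6.4000

Put σ_i = g'' at the i-th knot. Here h = (1, 1, 1) and Δ = (-1, 8, 2), so the interior equations h_(i-1)·σ_(i-1) + 2(h_(i-1)+h_i)·σ_i + h_i·σ_(i+1) = 6(Δ_i − Δ_(i-1)) read
  1·σ_0 + 4·σ_1 + 1·σ_2 = 6(Δ_1 - Δ_0) = 54
  1·σ_1 + 4·σ_2 + 1·σ_3 = 6(Δ_2 - Δ_1) = -36
Natural end conditions: σ_0 = σ_3 = 0.
Solving: σ_0 = 0, σ_1 = 84/5, σ_2 = -66/5, σ_3 = 0.
On [4, 5], g'(x) = b_2 + 2c_2·(x - 4) + 3d_2·(x - 4)² with b_2 = Δ_2 - h_2(2σ_2 + σ_3)/6 = 32/5, c_2 = σ_2/2 = -33/5, d_2 = (σ_3 - σ_2)/(6h_2) = 11/5. So g'(4) = 32/5.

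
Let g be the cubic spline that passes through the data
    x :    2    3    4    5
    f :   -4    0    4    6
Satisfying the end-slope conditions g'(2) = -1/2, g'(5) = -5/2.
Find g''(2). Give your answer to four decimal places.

Let σ_i = g''(x_i). Step sizes h_i = 1, 1, 1; slopes of the chords Δ_i = (y_(i+1) - y_i)/h_i = 4, 4, 2.
  1·σ_0 + 4·σ_1 + 1·σ_2 = 6(Δ_1 - Δ_0) = 0
  1·σ_1 + 4·σ_2 + 1·σ_3 = 6(Δ_2 - Δ_1) = -12
Clamped end conditions give two more equations: 2h_0·σ_0 + h_0·σ_1 = 6(Δ_0 - g'(2)) = 27 and h_2·σ_2 + 2h_2·σ_3 = 6(g'(5) - Δ_2) = -27.
Hence σ_0 = 47/3, σ_1 = -13/3, σ_2 = 5/3, σ_3 = -43/3.

15.6667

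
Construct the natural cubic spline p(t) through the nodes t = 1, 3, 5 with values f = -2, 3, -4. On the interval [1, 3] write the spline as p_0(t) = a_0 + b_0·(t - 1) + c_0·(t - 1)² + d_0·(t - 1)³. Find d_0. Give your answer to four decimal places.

-0.3750

Let M_i = p''(x_i). Step sizes h_i = 2, 2; slopes of the chords Δ_i = (y_(i+1) - y_i)/h_i = 5/2, -7/2.
  2·M_0 + 8·M_1 + 2·M_2 = 6(Δ_1 - Δ_0) = -36
Natural end conditions: M_0 = M_2 = 0.
Hence M_0 = 0, M_1 = -9/2, M_2 = 0.
On [1, 3], with p_0(t) = a_0 + b_0·(t - 1) + c_0·(t - 1)² + d_0·(t - 1)³: c_0 = M_0/2 = 0, d_0 = (M_1 - M_0)/(6h_0) = -3/8, b_0 = Δ_0 - h_0(2M_0 + M_1)/6 = 4.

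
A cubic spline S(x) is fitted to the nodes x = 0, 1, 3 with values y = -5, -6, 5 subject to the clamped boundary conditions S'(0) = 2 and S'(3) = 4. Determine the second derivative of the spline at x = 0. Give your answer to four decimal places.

Let M_i = S''(x_i). Step sizes h_i = 1, 2; slopes of the chords Δ_i = (y_(i+1) - y_i)/h_i = -1, 11/2.
  1·M_0 + 6·M_1 + 2·M_2 = 6(Δ_1 - Δ_0) = 39
Clamped end conditions give two more equations: 2h_0·M_0 + h_0·M_1 = 6(Δ_0 - S'(0)) = -18 and h_1·M_1 + 2h_1·M_2 = 6(S'(3) - Δ_1) = -9.
Solving the tridiagonal system: M_0 = -89/6, M_1 = 35/3, M_2 = -97/12.

-14.8333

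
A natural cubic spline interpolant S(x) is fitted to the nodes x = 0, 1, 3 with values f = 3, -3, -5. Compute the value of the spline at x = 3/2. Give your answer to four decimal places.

Let σ_i = S''(x_i). Step sizes h_i = 1, 2; slopes of the chords Δ_i = (y_(i+1) - y_i)/h_i = -6, -1.
  1·σ_0 + 6·σ_1 + 2·σ_2 = 6(Δ_1 - Δ_0) = 30
Natural end conditions: σ_0 = σ_2 = 0.
Forward elimination and back-substitution give σ_0 = 0, σ_1 = 5, σ_2 = 0.
On [1, 3], S(x) = -3 - 13/3·(x - 1) + 5/2·(x - 1)² - 5/12·(x - 1)³.
With (x - 1) = 1/2: S(3/2) = -147/32.

-4.5938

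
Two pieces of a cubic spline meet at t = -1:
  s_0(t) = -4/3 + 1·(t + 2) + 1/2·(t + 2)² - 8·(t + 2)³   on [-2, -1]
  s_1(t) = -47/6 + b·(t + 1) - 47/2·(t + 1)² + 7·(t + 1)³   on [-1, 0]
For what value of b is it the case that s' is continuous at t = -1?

-22

s_0'(t) = 1 + 1·(t + 2) - 24·(t + 2)², so s_0'(-1) = -22. On the right, s_1'(-1) = b, so b = -22.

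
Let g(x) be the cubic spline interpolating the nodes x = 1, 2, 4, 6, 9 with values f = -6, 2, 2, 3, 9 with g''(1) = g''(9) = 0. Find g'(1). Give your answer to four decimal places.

9.4712

With M_i denoting the second derivative at x_i, h_i = 1, 2, 2, 3, and Δ_i = (y_(i+1) − y_i)/h_i = 8, 0, 1/2, 2:
  1·M_0 + 6·M_1 + 2·M_2 = 6(Δ_1 - Δ_0) = -48
  2·M_1 + 8·M_2 + 2·M_3 = 6(Δ_2 - Δ_1) = 3
  2·M_2 + 10·M_3 + 3·M_4 = 6(Δ_3 - Δ_2) = 9
Natural end conditions: M_0 = M_4 = 0.
Hence M_0 = 0, M_1 = -459/52, M_2 = 129/52, M_3 = 21/52, M_4 = 0.
On [1, 2], g'(x) = b_0 + 2c_0·(x - 1) + 3d_0·(x - 1)² with b_0 = Δ_0 - h_0(2M_0 + M_1)/6 = 985/104, c_0 = M_0/2 = 0, d_0 = (M_1 - M_0)/(6h_0) = -153/104. So g'(1) = 985/104.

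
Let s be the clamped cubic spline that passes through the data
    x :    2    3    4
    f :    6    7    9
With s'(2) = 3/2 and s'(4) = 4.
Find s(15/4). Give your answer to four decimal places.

8.1660

Write m_i for s''(x_i). With h_i = 1, 1 and divided differences Δ_i = 1, 2, the continuity of s' gives the tridiagonal system
  1·m_0 + 4·m_1 + 1·m_2 = 6(Δ_1 - Δ_0) = 6
Clamped end conditions give two more equations: 2h_0·m_0 + h_0·m_1 = 6(Δ_0 - s'(2)) = -3 and h_1·m_1 + 2h_1·m_2 = 6(s'(4) - Δ_1) = 12.
Forward elimination and back-substitution give m_0 = -7/4, m_1 = 1/2, m_2 = 23/4.
On [3, 4], s(x) = 7 + 7/8·(x - 3) + 1/4·(x - 3)² + 7/8·(x - 3)³.
With (x - 3) = 3/4: s(15/4) = 4181/512.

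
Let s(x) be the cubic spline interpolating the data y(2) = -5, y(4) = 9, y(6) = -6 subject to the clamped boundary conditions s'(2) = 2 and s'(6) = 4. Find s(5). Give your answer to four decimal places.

Let m_i = s''(x_i). Step sizes h_i = 2, 2; slopes of the chords Δ_i = (y_(i+1) - y_i)/h_i = 7, -15/2.
  2·m_0 + 8·m_1 + 2·m_2 = 6(Δ_1 - Δ_0) = -87
Clamped end conditions give two more equations: 2h_0·m_0 + h_0·m_1 = 6(Δ_0 - s'(2)) = 30 and h_1·m_1 + 2h_1·m_2 = 6(s'(6) - Δ_1) = 69.
Solving the tridiagonal system: m_0 = 151/8, m_1 = -91/4, m_2 = 229/8.
On [4, 6], s(x) = 9 - 15/8·(x - 4) - 91/8·(x - 4)² + 137/32·(x - 4)³.
With (x - 4) = 1: s(5) = 1/32.

0.0313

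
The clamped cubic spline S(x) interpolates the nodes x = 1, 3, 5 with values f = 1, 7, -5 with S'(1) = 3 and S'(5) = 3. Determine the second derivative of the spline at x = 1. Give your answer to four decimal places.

6.7500

Let m_i = S''(x_i). Step sizes h_i = 2, 2; slopes of the chords Δ_i = (y_(i+1) - y_i)/h_i = 3, -6.
  2·m_0 + 8·m_1 + 2·m_2 = 6(Δ_1 - Δ_0) = -54
Clamped end conditions give two more equations: 2h_0·m_0 + h_0·m_1 = 6(Δ_0 - S'(1)) = 0 and h_1·m_1 + 2h_1·m_2 = 6(S'(5) - Δ_1) = 54.
Solving: m_0 = 27/4, m_1 = -27/2, m_2 = 81/4.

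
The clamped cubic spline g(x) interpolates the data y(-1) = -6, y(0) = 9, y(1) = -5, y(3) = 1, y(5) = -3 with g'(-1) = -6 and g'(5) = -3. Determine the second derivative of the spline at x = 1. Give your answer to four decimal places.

34.5000

With M_i denoting the second derivative at x_i, h_i = 1, 1, 2, 2, and Δ_i = (y_(i+1) − y_i)/h_i = 15, -14, 3, -2:
  1·M_0 + 4·M_1 + 1·M_2 = 6(Δ_1 - Δ_0) = -174
  1·M_1 + 6·M_2 + 2·M_3 = 6(Δ_2 - Δ_1) = 102
  2·M_2 + 8·M_3 + 2·M_4 = 6(Δ_3 - Δ_2) = -30
Clamped end conditions give two more equations: 2h_0·M_0 + h_0·M_1 = 6(Δ_0 - g'(-1)) = 126 and h_3·M_3 + 2h_3·M_4 = 6(g'(5) - Δ_3) = -6.
Solving the tridiagonal system: M_0 = 1425/14, M_1 = -543/7, M_2 = 69/2, M_3 = -96/7, M_4 = 75/14.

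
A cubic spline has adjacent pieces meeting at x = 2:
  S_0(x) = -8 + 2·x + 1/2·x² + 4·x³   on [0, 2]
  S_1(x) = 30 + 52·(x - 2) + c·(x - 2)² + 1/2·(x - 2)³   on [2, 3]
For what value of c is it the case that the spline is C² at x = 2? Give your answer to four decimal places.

24.5000

S_0''(x) = 1 + 24·x, so S_0''(2) = 49. On the right, S_1''(2) = 2c, so c = 49/2.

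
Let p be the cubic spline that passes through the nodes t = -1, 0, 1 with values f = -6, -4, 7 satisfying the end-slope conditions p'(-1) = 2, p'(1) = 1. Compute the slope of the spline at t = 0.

Let σ_i = p''(x_i). Step sizes h_i = 1, 1; slopes of the chords Δ_i = (y_(i+1) - y_i)/h_i = 2, 11.
  1·σ_0 + 4·σ_1 + 1·σ_2 = 6(Δ_1 - Δ_0) = 54
Clamped end conditions give two more equations: 2h_0·σ_0 + h_0·σ_1 = 6(Δ_0 - p'(-1)) = 0 and h_1·σ_1 + 2h_1·σ_2 = 6(p'(1) - Δ_1) = -60.
Hence σ_0 = -14, σ_1 = 28, σ_2 = -44.
On [0, 1], p'(t) = b_1 + 2c_1·t + 3d_1·t² with b_1 = Δ_1 - h_1(2σ_1 + σ_2)/6 = 9, c_1 = σ_1/2 = 14, d_1 = (σ_2 - σ_1)/(6h_1) = -12. So p'(0) = 9.

9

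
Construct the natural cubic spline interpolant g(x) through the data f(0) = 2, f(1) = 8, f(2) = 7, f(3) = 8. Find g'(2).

-1

Put M_i = g'' at the i-th knot. Here h = (1, 1, 1) and Δ = (6, -1, 1), so the interior equations h_(i-1)·M_(i-1) + 2(h_(i-1)+h_i)·M_i + h_i·M_(i+1) = 6(Δ_i − Δ_(i-1)) read
  1·M_0 + 4·M_1 + 1·M_2 = 6(Δ_1 - Δ_0) = -42
  1·M_1 + 4·M_2 + 1·M_3 = 6(Δ_2 - Δ_1) = 12
Natural end conditions: M_0 = M_3 = 0.
Hence M_0 = 0, M_1 = -12, M_2 = 6, M_3 = 0.
On [2, 3], g'(x) = b_2 + 2c_2·(x - 2) + 3d_2·(x - 2)² with b_2 = Δ_2 - h_2(2M_2 + M_3)/6 = -1, c_2 = M_2/2 = 3, d_2 = (M_3 - M_2)/(6h_2) = -1. So g'(2) = -1.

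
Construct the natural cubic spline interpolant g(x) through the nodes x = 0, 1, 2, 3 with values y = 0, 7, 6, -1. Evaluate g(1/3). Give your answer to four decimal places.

2.8469

With M_i denoting the second derivative at x_i, h_i = 1, 1, 1, and Δ_i = (y_(i+1) − y_i)/h_i = 7, -1, -7:
  1·M_0 + 4·M_1 + 1·M_2 = 6(Δ_1 - Δ_0) = -48
  1·M_1 + 4·M_2 + 1·M_3 = 6(Δ_2 - Δ_1) = -36
Natural end conditions: M_0 = M_3 = 0.
Solving: M_0 = 0, M_1 = -52/5, M_2 = -32/5, M_3 = 0.
On [0, 1], g(x) = 0 + 131/15·x + 0·x² - 26/15·x³.
With x = 1/3: g(1/3) = 1153/405.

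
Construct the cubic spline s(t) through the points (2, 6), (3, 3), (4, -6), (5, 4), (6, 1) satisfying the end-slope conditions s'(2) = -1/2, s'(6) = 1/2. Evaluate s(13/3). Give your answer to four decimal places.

-3.4656

Let M_i = s''(x_i). Step sizes h_i = 1, 1, 1, 1; slopes of the chords Δ_i = (y_(i+1) - y_i)/h_i = -3, -9, 10, -3.
  1·M_0 + 4·M_1 + 1·M_2 = 6(Δ_1 - Δ_0) = -36
  1·M_1 + 4·M_2 + 1·M_3 = 6(Δ_2 - Δ_1) = 114
  1·M_2 + 4·M_3 + 1·M_4 = 6(Δ_3 - Δ_2) = -78
Clamped end conditions give two more equations: 2h_0·M_0 + h_0·M_1 = 6(Δ_0 - s'(2)) = -15 and h_3·M_3 + 2h_3·M_4 = 6(s'(6) - Δ_3) = 21.
Forward elimination and back-substitution give M_0 = 19/7, M_1 = -143/7, M_2 = 43, M_3 = -263/7, M_4 = 205/7.
On [4, 5], s(t) = -6 + 27/14·(t - 4) + 43/2·(t - 4)² - 94/7·(t - 4)³.
With (t - 4) = 1/3: s(13/3) = -655/189.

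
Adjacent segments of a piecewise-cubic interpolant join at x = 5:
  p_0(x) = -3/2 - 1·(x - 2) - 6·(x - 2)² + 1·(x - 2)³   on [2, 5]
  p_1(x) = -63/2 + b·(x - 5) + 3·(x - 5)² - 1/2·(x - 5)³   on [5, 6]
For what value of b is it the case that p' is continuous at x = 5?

-10

p_0'(x) = -1 - 12·(x - 2) + 3·(x - 2)², so p_0'(5) = -10. On the right, p_1'(5) = b, so b = -10.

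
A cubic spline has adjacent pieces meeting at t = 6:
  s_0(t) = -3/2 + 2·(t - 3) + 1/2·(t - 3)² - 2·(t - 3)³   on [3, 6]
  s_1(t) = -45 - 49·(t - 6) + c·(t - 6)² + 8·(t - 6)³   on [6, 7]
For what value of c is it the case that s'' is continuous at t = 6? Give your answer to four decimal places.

s_0''(t) = 1 - 12·(t - 3), so s_0''(6) = -35. On the right, s_1''(6) = 2c, so c = -35/2.

-17.5000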